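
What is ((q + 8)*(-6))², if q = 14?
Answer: 17424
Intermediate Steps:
((q + 8)*(-6))² = ((14 + 8)*(-6))² = (22*(-6))² = (-132)² = 17424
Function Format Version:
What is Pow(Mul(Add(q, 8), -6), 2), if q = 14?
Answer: 17424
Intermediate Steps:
Pow(Mul(Add(q, 8), -6), 2) = Pow(Mul(Add(14, 8), -6), 2) = Pow(Mul(22, -6), 2) = Pow(-132, 2) = 17424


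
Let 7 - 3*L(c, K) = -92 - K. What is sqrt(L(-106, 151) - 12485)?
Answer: I*sqrt(111615)/3 ≈ 111.36*I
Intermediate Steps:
L(c, K) = 33 + K/3 (L(c, K) = 7/3 - (-92 - K)/3 = 7/3 + (92/3 + K/3) = 33 + K/3)
sqrt(L(-106, 151) - 12485) = sqrt((33 + (1/3)*151) - 12485) = sqrt((33 + 151/3) - 12485) = sqrt(250/3 - 12485) = sqrt(-37205/3) = I*sqrt(111615)/3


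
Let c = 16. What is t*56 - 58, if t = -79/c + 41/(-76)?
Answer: -13859/38 ≈ -364.71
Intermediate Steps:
t = -1665/304 (t = -79/16 + 41/(-76) = -79*1/16 + 41*(-1/76) = -79/16 - 41/76 = -1665/304 ≈ -5.4770)
t*56 - 58 = -1665/304*56 - 58 = -11655/38 - 58 = -13859/38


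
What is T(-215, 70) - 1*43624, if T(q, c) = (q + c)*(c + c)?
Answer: -63924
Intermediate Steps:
T(q, c) = 2*c*(c + q) (T(q, c) = (c + q)*(2*c) = 2*c*(c + q))
T(-215, 70) - 1*43624 = 2*70*(70 - 215) - 1*43624 = 2*70*(-145) - 43624 = -20300 - 43624 = -63924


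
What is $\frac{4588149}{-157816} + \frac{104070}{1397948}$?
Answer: $- \frac{1599392451783}{55154640392} \approx -28.998$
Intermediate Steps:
$\frac{4588149}{-157816} + \frac{104070}{1397948} = 4588149 \left(- \frac{1}{157816}\right) + 104070 \cdot \frac{1}{1397948} = - \frac{4588149}{157816} + \frac{52035}{698974} = - \frac{1599392451783}{55154640392}$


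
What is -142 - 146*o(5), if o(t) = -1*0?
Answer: -142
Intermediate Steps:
o(t) = 0
-142 - 146*o(5) = -142 - 146*0 = -142 + 0 = -142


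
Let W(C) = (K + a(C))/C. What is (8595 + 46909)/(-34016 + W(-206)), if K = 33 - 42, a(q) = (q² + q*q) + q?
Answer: -11433824/7091953 ≈ -1.6122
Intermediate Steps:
a(q) = q + 2*q² (a(q) = (q² + q²) + q = 2*q² + q = q + 2*q²)
K = -9
W(C) = (-9 + C*(1 + 2*C))/C
(8595 + 46909)/(-34016 + W(-206)) = (8595 + 46909)/(-34016 + (1 - 9/(-206) + 2*(-206))) = 55504/(-34016 + (1 - 9*(-1/206) - 412)) = 55504/(-34016 + (1 + 9/206 - 412)) = 55504/(-34016 - 84657/206) = 55504/(-7091953/206) = 55504*(-206/7091953) = -11433824/7091953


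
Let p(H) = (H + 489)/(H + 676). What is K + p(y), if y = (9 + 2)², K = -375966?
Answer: -299644292/797 ≈ -3.7597e+5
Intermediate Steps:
y = 121 (y = 11² = 121)
p(H) = (489 + H)/(676 + H)
K + p(y) = -375966 + (489 + 121)/(676 + 121) = -375966 + 610/797 = -299644292/797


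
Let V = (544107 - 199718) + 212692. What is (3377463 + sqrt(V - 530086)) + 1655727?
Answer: 5033190 + sqrt(26995) ≈ 5.0334e+6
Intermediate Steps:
V = 557081 (V = 344389 + 212692 = 557081)
(3377463 + sqrt(V - 530086)) + 1655727 = (3377463 + sqrt(557081 - 530086)) + 1655727 = (3377463 + sqrt(26995)) + 1655727 = 5033190 + sqrt(26995)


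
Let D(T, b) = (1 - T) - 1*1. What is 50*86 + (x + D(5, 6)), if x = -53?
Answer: 4242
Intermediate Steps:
D(T, b) = -T (D(T, b) = (1 - T) - 1 = -T)
50*86 + (x + D(5, 6)) = 50*86 + (-53 - 1*5) = 4300 + (-53 - 5) = 4300 - 58 = 4242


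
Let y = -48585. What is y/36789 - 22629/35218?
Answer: -847854937/431878334 ≈ -1.9632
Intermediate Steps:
y/36789 - 22629/35218 = -48585/36789 - 22629/35218 = -48585*1/36789 - 22629*1/35218 = -16195/12263 - 22629/35218 = -847854937/431878334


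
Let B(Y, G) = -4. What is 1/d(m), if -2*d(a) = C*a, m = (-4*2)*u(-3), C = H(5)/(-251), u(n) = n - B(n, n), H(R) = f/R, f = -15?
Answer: 251/12 ≈ 20.917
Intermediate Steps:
H(R) = -15/R
u(n) = 4 + n (u(n) = n - 1*(-4) = n + 4 = 4 + n)
C = 3/251 (C = -15/5/(-251) = -15*1/5*(-1/251) = -3*(-1/251) = 3/251 ≈ 0.011952)
m = -8 (m = (-4*2)*(4 - 3) = -8*1 = -8)
d(a) = -3*a/502
1/d(m) = 1/(-3/502*(-8)) = 1/(12/251) = 251/12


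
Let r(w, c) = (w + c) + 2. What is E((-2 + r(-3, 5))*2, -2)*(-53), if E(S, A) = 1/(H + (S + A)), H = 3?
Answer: -53/5 ≈ -10.600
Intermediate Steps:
r(w, c) = 2 + c + w (r(w, c) = (c + w) + 2 = 2 + c + w)
E(S, A) = 1/(3 + A + S) (E(S, A) = 1/(3 + (S + A)) = 1/(3 + (A + S)) = 1/(3 + A + S))
E((-2 + r(-3, 5))*2, -2)*(-53) = -53/(3 - 2 + (-2 + (2 + 5 - 3))*2) = -53/(3 - 2 + (-2 + 4)*2) = -53/(3 - 2 + 2*2) = -53/(3 - 2 + 4) = -53/5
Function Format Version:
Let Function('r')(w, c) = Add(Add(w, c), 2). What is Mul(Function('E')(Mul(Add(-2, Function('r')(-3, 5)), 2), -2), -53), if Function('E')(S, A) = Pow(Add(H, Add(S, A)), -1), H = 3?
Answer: Rational(-53, 5) ≈ -10.600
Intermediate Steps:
Function('r')(w, c) = Add(2, c, w) (Function('r')(w, c) = Add(Add(c, w), 2) = Add(2, c, w))
Function('E')(S, A) = Pow(Add(3, A, S), -1) (Function('E')(S, A) = Pow(Add(3, Add(S, A)), -1) = Pow(Add(3, Add(A, S)), -1) = Pow(Add(3, A, S), -1))
Mul(Function('E')(Mul(Add(-2, Function('r')(-3, 5)), 2), -2), -53) = Mul(Pow(Add(3, -2, Mul(Add(-2, Add(2, 5, -3)), 2)), -1), -53) = Mul(Pow(Add(3, -2, Mul(Add(-2, 4), 2)), -1), -53) = Mul(Pow(Add(3, -2, Mul(2, 2)), -1), -53) = Mul(Pow(Add(3, -2, 4), -1), -53) = Mul(Pow(5, -1), -53) = Mul(Rational(1, 5), -53) = Rational(-53, 5)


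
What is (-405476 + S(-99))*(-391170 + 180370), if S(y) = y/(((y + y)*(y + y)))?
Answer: 8461959791900/99 ≈ 8.5474e+10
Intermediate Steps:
S(y) = 1/(4*y) (S(y) = y/(((2*y)*(2*y))) = y/((4*y²)) = y*(1/(4*y²)) = 1/(4*y))
(-405476 + S(-99))*(-391170 + 180370) = (-405476 + (¼)/(-99))*(-391170 + 180370) = (-405476 + (¼)*(-1/99))*(-210800) = (-405476 - 1/396)*(-210800) = -160568497/396*(-210800) = 8461959791900/99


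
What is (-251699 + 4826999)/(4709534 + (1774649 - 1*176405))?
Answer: 2287650/3153889 ≈ 0.72534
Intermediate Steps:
(-251699 + 4826999)/(4709534 + (1774649 - 1*176405)) = 4575300/(4709534 + (1774649 - 176405)) = 4575300/(4709534 + 1598244) = 4575300/6307778 = 4575300*(1/6307778) = 2287650/3153889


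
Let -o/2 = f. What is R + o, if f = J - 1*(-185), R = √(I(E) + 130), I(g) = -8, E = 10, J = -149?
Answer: -72 + √122 ≈ -60.955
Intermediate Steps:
R = √122 (R = √(-8 + 130) = √122 ≈ 11.045)
f = 36 (f = -149 - 1*(-185) = -149 + 185 = 36)
o = -72 (o = -2*36 = -72)
R + o = √122 - 72 = -72 + √122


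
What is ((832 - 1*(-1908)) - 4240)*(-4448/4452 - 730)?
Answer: 406801000/371 ≈ 1.0965e+6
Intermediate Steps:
((832 - 1*(-1908)) - 4240)*(-4448/4452 - 730) = ((832 + 1908) - 4240)*(-4448*1/4452 - 730) = (2740 - 4240)*(-1112/1113 - 730) = -1500*(-813602/1113) = 406801000/371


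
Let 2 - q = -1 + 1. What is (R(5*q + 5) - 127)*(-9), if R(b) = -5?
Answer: 1188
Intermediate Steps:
q = 2 (q = 2 - (-1 + 1) = 2 - 1*0 = 2 + 0 = 2)
(R(5*q + 5) - 127)*(-9) = (-5 - 127)*(-9) = -132*(-9) = 1188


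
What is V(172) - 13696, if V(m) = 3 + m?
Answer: -13521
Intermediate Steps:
V(172) - 13696 = (3 + 172) - 13696 = 175 - 13696 = -13521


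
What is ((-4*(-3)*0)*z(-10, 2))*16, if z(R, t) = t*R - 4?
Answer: 0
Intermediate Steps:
z(R, t) = -4 + R*t (z(R, t) = R*t - 4 = -4 + R*t)
((-4*(-3)*0)*z(-10, 2))*16 = ((-4*(-3)*0)*(-4 - 10*2))*16 = ((12*0)*(-4 - 20))*16 = (0*(-24))*16 = 0*16 = 0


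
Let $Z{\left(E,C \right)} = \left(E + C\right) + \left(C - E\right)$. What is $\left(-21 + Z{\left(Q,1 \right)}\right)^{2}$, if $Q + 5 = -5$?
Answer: $361$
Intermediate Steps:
$Q = -10$ ($Q = -5 - 5 = -10$)
$Z{\left(E,C \right)} = 2 C$ ($Z{\left(E,C \right)} = \left(C + E\right) + \left(C - E\right) = 2 C$)
$\left(-21 + Z{\left(Q,1 \right)}\right)^{2} = \left(-21 + 2 \cdot 1\right)^{2} = \left(-21 + 2\right)^{2} = \left(-19\right)^{2} = 361$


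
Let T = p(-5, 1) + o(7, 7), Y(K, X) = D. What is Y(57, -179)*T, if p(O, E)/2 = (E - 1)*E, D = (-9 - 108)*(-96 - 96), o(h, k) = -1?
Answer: -22464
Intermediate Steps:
D = 22464 (D = -117*(-192) = 22464)
p(O, E) = 2*E*(-1 + E) (p(O, E) = 2*((E - 1)*E) = 2*((-1 + E)*E) = 2*(E*(-1 + E)) = 2*E*(-1 + E))
Y(K, X) = 22464
T = -1 (T = 2*1*(-1 + 1) - 1 = 2*1*0 - 1 = 0 - 1 = -1)
Y(57, -179)*T = 22464*(-1) = -22464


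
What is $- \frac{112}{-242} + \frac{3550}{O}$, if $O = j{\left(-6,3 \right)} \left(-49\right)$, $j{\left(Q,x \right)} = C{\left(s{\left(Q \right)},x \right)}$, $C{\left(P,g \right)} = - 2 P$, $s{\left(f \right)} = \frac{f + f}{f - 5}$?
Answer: $\frac{2395453}{71148} \approx 33.669$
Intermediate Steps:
$s{\left(f \right)} = \frac{2 f}{-5 + f}$
$j{\left(Q,x \right)} = - \frac{4 Q}{-5 + Q}$ ($j{\left(Q,x \right)} = - 2 \frac{2 Q}{-5 + Q} = - \frac{4 Q}{-5 + Q}$)
$O = \frac{1176}{11}$ ($O = \left(-4\right) \left(-6\right) \frac{1}{-5 - 6} \left(-49\right) = \left(-4\right) \left(-6\right) \frac{1}{-11} \left(-49\right) = \left(-4\right) \left(-6\right) \left(- \frac{1}{11}\right) \left(-49\right) = \left(- \frac{24}{11}\right) \left(-49\right) = \frac{1176}{11} \approx 106.91$)
$- \frac{112}{-242} + \frac{3550}{O} = - \frac{112}{-242} + \frac{3550}{\frac{1176}{11}} = \left(-112\right) \left(- \frac{1}{242}\right) + 3550 \cdot \frac{11}{1176} = \frac{56}{121} + \frac{19525}{588} = \frac{2395453}{71148}$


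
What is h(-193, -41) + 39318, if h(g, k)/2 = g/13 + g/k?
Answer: 20945686/533 ≈ 39298.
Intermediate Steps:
h(g, k) = 2*g/13 + 2*g/k (h(g, k) = 2*(g/13 + g/k) = 2*g/13 + 2*g/k)
h(-193, -41) + 39318 = (2/13)*(-193)*(13 - 41)/(-41) + 39318 = (2/13)*(-193)*(-1/41)*(-28) + 39318 = -10808/533 + 39318 = 20945686/533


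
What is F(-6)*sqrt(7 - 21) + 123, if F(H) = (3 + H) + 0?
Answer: 123 - 3*I*sqrt(14) ≈ 123.0 - 11.225*I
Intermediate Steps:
F(H) = 3 + H
F(-6)*sqrt(7 - 21) + 123 = (3 - 6)*sqrt(7 - 21) + 123 = -3*I*sqrt(14) + 123 = 123 - 3*I*sqrt(14)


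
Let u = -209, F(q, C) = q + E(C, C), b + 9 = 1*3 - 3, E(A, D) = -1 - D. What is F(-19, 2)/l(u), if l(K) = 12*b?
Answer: 11/54 ≈ 0.20370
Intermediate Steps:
b = -9 (b = -9 + (1*3 - 3) = -9 + (3 - 3) = -9 + 0 = -9)
F(q, C) = -1 + q - C (F(q, C) = q + (-1 - C) = -1 + q - C)
l(K) = -108 (l(K) = 12*(-9) = -108)
F(-19, 2)/l(u) = (-1 - 19 - 1*2)/(-108) = (-1 - 19 - 2)*(-1/108) = -22*(-1/108) = 11/54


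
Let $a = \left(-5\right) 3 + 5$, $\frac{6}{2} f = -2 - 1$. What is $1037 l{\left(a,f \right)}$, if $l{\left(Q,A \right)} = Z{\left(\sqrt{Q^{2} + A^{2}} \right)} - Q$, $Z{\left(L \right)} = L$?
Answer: $10370 + 1037 \sqrt{101} \approx 20792.0$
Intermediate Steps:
$f = -1$ ($f = \frac{-2 - 1}{3} = \frac{1}{3} \left(-3\right) = -1$)
$a = -10$ ($a = -15 + 5 = -10$)
$l{\left(Q,A \right)} = \sqrt{A^{2} + Q^{2}} - Q$ ($l{\left(Q,A \right)} = \sqrt{Q^{2} + A^{2}} - Q = \sqrt{A^{2} + Q^{2}} - Q$)
$1037 l{\left(a,f \right)} = 1037 \left(\sqrt{\left(-1\right)^{2} + \left(-10\right)^{2}} - -10\right) = 1037 \left(\sqrt{1 + 100} + 10\right) = 1037 \left(\sqrt{101} + 10\right) = 1037 \left(10 + \sqrt{101}\right) = 10370 + 1037 \sqrt{101}$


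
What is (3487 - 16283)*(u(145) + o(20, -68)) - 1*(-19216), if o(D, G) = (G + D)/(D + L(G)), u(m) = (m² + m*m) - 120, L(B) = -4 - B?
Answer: -536509752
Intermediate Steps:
u(m) = -120 + 2*m² (u(m) = (m² + m²) - 120 = 2*m² - 120 = -120 + 2*m²)
o(D, G) = (D + G)/(-4 + D - G) (o(D, G) = (G + D)/(D + (-4 - G)) = (D + G)/(-4 + D - G))
(3487 - 16283)*(u(145) + o(20, -68)) - 1*(-19216) = (3487 - 16283)*((-120 + 2*145²) + (20 - 68)/(-4 + 20 - 1*(-68))) - 1*(-19216) = -12796*((-120 + 2*21025) - 48/(-4 + 20 + 68)) + 19216 = -12796*((-120 + 42050) - 48/84) + 19216 = -12796*(41930 + (1/84)*(-48)) + 19216 = -12796*(41930 - 4/7) + 19216 = -12796*293506/7 + 19216 = -536528968 + 19216 = -536509752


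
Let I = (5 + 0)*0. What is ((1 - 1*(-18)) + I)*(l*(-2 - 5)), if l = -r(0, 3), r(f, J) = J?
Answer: 399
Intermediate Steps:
I = 0 (I = 5*0 = 0)
l = -3 (l = -1*3 = -3)
((1 - 1*(-18)) + I)*(l*(-2 - 5)) = ((1 - 1*(-18)) + 0)*(-3*(-2 - 5)) = ((1 + 18) + 0)*(-3*(-7)) = (19 + 0)*21 = 19*21 = 399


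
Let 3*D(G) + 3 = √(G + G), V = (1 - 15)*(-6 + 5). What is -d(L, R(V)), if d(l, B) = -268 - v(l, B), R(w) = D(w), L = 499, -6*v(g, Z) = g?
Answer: 1109/6 ≈ 184.83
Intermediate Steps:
v(g, Z) = -g/6
V = 14 (V = -14*(-1) = 14)
D(G) = -1 + √2*√G/3 (D(G) = -1 + √(G + G)/3 = -1 + √(2*G)/3 = -1 + (√2*√G)/3 = -1 + √2*√G/3)
R(w) = -1 + √2*√w/3
d(l, B) = -268 + l/6 (d(l, B) = -268 - (-1)*l/6 = -268 + l/6)
-d(L, R(V)) = -(-268 + (⅙)*499) = -(-268 + 499/6) = -1*(-1109/6) = 1109/6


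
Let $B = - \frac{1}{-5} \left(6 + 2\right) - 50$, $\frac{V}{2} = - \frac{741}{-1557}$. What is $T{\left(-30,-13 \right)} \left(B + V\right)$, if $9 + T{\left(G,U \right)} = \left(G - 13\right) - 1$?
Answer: $\frac{6525784}{2595} \approx 2514.8$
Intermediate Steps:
$T{\left(G,U \right)} = -23 + G$ ($T{\left(G,U \right)} = -9 + \left(\left(G - 13\right) - 1\right) = -9 + \left(\left(-13 + G\right) - 1\right) = -9 + \left(-14 + G\right) = -23 + G$)
$V = \frac{494}{519}$ ($V = 2 \left(- \frac{741}{-1557}\right) = 2 \left(\left(-741\right) \left(- \frac{1}{1557}\right)\right) = 2 \cdot \frac{247}{519} = \frac{494}{519} \approx 0.95183$)
$B = - \frac{242}{5}$ ($B = \left(-1\right) \left(- \frac{1}{5}\right) 8 - 50 = \frac{1}{5} \cdot 8 - 50 = \frac{8}{5} - 50 = - \frac{242}{5} \approx -48.4$)
$T{\left(-30,-13 \right)} \left(B + V\right) = \left(-23 - 30\right) \left(- \frac{242}{5} + \frac{494}{519}\right) = \left(-53\right) \left(- \frac{123128}{2595}\right) = \frac{6525784}{2595}$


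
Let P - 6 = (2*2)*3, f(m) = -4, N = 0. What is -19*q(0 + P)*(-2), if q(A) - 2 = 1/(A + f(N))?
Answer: 551/7 ≈ 78.714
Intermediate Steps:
P = 18 (P = 6 + (2*2)*3 = 6 + 4*3 = 6 + 12 = 18)
q(A) = 2 + 1/(-4 + A) (q(A) = 2 + 1/(A - 4) = 2 + 1/(-4 + A))
-19*q(0 + P)*(-2) = -19*(-7 + 2*(0 + 18))/(-4 + (0 + 18))*(-2) = -19*(-7 + 2*18)/(-4 + 18)*(-2) = -19*(-7 + 36)/14*(-2) = -19*29/14*(-2) = -551/14*(-2) = 551/7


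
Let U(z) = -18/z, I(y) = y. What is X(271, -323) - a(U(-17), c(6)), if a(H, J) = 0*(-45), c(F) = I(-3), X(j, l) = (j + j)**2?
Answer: 293764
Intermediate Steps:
X(j, l) = 4*j**2 (X(j, l) = (2*j)**2 = 4*j**2)
c(F) = -3
a(H, J) = 0
X(271, -323) - a(U(-17), c(6)) = 4*271**2 - 1*0 = 4*73441 + 0 = 293764 + 0 = 293764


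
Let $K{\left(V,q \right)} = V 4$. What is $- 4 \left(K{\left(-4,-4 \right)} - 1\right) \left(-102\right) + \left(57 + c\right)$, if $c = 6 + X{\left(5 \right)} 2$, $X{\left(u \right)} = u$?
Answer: $-6863$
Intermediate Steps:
$c = 16$ ($c = 6 + 5 \cdot 2 = 6 + 10 = 16$)
$K{\left(V,q \right)} = 4 V$
$- 4 \left(K{\left(-4,-4 \right)} - 1\right) \left(-102\right) + \left(57 + c\right) = - 4 \left(4 \left(-4\right) - 1\right) \left(-102\right) + \left(57 + 16\right) = - 4 \left(-16 - 1\right) \left(-102\right) + 73 = \left(-4\right) \left(-17\right) \left(-102\right) + 73 = 68 \left(-102\right) + 73 = -6936 + 73 = -6863$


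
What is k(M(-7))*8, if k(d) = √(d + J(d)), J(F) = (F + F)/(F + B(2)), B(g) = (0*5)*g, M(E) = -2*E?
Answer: 32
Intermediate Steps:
B(g) = 0 (B(g) = 0*g = 0)
J(F) = 2 (J(F) = (F + F)/(F + 0) = (2*F)/F = 2)
k(d) = √(2 + d) (k(d) = √(d + 2) = √(2 + d))
k(M(-7))*8 = √(2 - 2*(-7))*8 = √(2 + 14)*8 = √16*8 = 4*8 = 32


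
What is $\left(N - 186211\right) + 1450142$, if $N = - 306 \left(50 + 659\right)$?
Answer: $1046977$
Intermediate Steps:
$N = -216954$ ($N = \left(-306\right) 709 = -216954$)
$\left(N - 186211\right) + 1450142 = \left(-216954 - 186211\right) + 1450142 = -403165 + 1450142 = 1046977$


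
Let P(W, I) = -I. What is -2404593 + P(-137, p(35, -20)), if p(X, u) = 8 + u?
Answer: -2404581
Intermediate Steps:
-2404593 + P(-137, p(35, -20)) = -2404593 - (8 - 20) = -2404593 - 1*(-12) = -2404593 + 12 = -2404581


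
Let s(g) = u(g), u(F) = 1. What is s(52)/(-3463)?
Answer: -1/3463 ≈ -0.00028877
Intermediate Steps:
s(g) = 1
s(52)/(-3463) = 1/(-3463) = 1*(-1/3463) = -1/3463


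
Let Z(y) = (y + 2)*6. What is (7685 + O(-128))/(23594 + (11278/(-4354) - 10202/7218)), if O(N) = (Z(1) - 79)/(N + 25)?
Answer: 3109781523744/9545098477721 ≈ 0.32580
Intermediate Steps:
Z(y) = 12 + 6*y (Z(y) = (2 + y)*6 = 12 + 6*y)
O(N) = -61/(25 + N) (O(N) = ((12 + 6*1) - 79)/(N + 25) = ((12 + 6) - 79)/(25 + N) = (18 - 79)/(25 + N) = -61/(25 + N))
(7685 + O(-128))/(23594 + (11278/(-4354) - 10202/7218)) = (7685 - 61/(25 - 128))/(23594 + (11278/(-4354) - 10202/7218)) = (7685 - 61/(-103))/(23594 + (11278*(-1/4354) - 10202*1/7218)) = (7685 - 61*(-1/103))/(23594 + (-5639/2177 - 5101/3609)) = (7685 + 61/103)/(23594 - 31456028/7856793) = 791616/(103*(185341718014/7856793)) = (791616/103)*(7856793/185341718014) = 3109781523744/9545098477721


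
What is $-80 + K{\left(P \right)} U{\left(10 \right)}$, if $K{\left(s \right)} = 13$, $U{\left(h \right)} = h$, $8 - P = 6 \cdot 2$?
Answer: $50$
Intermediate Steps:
$P = -4$ ($P = 8 - 6 \cdot 2 = 8 - 12 = -4$)
$-80 + K{\left(P \right)} U{\left(10 \right)} = -80 + 13 \cdot 10 = -80 + 130 = 50$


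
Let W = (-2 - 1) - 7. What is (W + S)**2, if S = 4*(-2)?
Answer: 324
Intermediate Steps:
S = -8
W = -10 (W = -3 - 7 = -10)
(W + S)**2 = (-10 - 8)**2 = (-18)**2 = 324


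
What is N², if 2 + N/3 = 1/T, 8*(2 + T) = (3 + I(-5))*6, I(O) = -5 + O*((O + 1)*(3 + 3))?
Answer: 1065024/29929 ≈ 35.585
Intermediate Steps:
I(O) = -5 + O*(6 + 6*O) (I(O) = -5 + O*((1 + O)*6) = -5 + O*(6 + 6*O))
T = 173/2 (T = -2 + ((3 + (-5 + 6*(-5) + 6*(-5)²))*6)/8 = -2 + ((3 + (-5 - 30 + 6*25))*6)/8 = -2 + ((3 + (-5 - 30 + 150))*6)/8 = -2 + ((3 + 115)*6)/8 = -2 + (118*6)/8 = -2 + (⅛)*708 = -2 + 177/2 = 173/2 ≈ 86.500)
N = -1032/173 (N = -6 + 3/(173/2) = -6 + 3*(2/173) = -6 + 6/173 = -1032/173 ≈ -5.9653)
N² = (-1032/173)² = 1065024/29929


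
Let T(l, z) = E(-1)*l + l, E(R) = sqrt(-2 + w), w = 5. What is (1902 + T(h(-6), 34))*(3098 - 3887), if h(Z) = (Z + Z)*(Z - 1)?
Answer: -1566954 - 66276*sqrt(3) ≈ -1.6817e+6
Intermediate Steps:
E(R) = sqrt(3) (E(R) = sqrt(-2 + 5) = sqrt(3))
h(Z) = 2*Z*(-1 + Z) (h(Z) = (2*Z)*(-1 + Z) = 2*Z*(-1 + Z))
T(l, z) = l + l*sqrt(3) (T(l, z) = sqrt(3)*l + l = l*sqrt(3) + l = l + l*sqrt(3))
(1902 + T(h(-6), 34))*(3098 - 3887) = (1902 + (2*(-6)*(-1 - 6))*(1 + sqrt(3)))*(3098 - 3887) = (1902 + (2*(-6)*(-7))*(1 + sqrt(3)))*(-789) = (1902 + 84*(1 + sqrt(3)))*(-789) = (1902 + (84 + 84*sqrt(3)))*(-789) = (1986 + 84*sqrt(3))*(-789) = -1566954 - 66276*sqrt(3)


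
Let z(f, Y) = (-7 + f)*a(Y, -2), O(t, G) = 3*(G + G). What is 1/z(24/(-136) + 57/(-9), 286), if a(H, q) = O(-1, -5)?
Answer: 17/6890 ≈ 0.0024673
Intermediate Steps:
O(t, G) = 6*G (O(t, G) = 3*(2*G) = 6*G)
a(H, q) = -30 (a(H, q) = 6*(-5) = -30)
z(f, Y) = 210 - 30*f (z(f, Y) = (-7 + f)*(-30) = 210 - 30*f)
1/z(24/(-136) + 57/(-9), 286) = 1/(210 - 30*(24/(-136) + 57/(-9))) = 1/(210 - 30*(24*(-1/136) + 57*(-⅑))) = 1/(210 - 30*(-3/17 - 19/3)) = 1/(210 - 30*(-332/51)) = 1/(210 + 3320/17) = 1/(6890/17) = 17/6890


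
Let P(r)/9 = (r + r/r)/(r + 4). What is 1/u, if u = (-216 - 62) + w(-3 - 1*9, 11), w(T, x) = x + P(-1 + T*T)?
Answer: -49/12651 ≈ -0.0038732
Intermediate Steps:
P(r) = 9*(1 + r)/(4 + r) (P(r) = 9*((r + r/r)/(r + 4)) = 9*((r + 1)/(4 + r)) = 9*((1 + r)/(4 + r)) = 9*(1 + r)/(4 + r))
w(T, x) = x + 9*T²/(3 + T²) (w(T, x) = x + 9*(1 + (-1 + T*T))/(4 + (-1 + T*T)) = x + 9*(1 + (-1 + T²))/(4 + (-1 + T²)) = x + 9*T²/(3 + T²))
u = -12651/49 (u = (-216 - 62) + (9*(-3 - 1*9)² + 11*(3 + (-3 - 1*9)²))/(3 + (-3 - 1*9)²) = -278 + (9*(-3 - 9)² + 11*(3 + (-3 - 9)²))/(3 + (-3 - 9)²) = -278 + (9*(-12)² + 11*(3 + (-12)²))/(3 + (-12)²) = -278 + (9*144 + 11*(3 + 144))/(3 + 144) = -278 + (1296 + 11*147)/147 = -278 + (1296 + 1617)/147 = -278 + (1/147)*2913 = -278 + 971/49 = -12651/49 ≈ -258.18)
1/u = 1/(-12651/49) = -49/12651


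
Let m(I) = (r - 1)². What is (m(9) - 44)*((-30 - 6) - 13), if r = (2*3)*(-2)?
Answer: -6125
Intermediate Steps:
r = -12 (r = 6*(-2) = -12)
m(I) = 169 (m(I) = (-12 - 1)² = (-13)² = 169)
(m(9) - 44)*((-30 - 6) - 13) = (169 - 44)*((-30 - 6) - 13) = 125*(-36 - 13) = 125*(-49) = -6125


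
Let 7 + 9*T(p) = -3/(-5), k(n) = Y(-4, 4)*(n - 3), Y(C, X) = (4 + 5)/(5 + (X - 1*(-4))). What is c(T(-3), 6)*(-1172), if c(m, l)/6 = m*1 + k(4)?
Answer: 25784/195 ≈ 132.23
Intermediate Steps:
Y(C, X) = 9/(9 + X) (Y(C, X) = 9/(5 + (X + 4)) = 9/(5 + (4 + X)) = 9/(9 + X))
k(n) = -27/13 + 9*n/13 (k(n) = (9/(9 + 4))*(n - 3) = (9/13)*(-3 + n) = (9*(1/13))*(-3 + n) = 9*(-3 + n)/13 = -27/13 + 9*n/13)
T(p) = -32/45 (T(p) = -7/9 + (-3/(-5))/9 = -7/9 + (-3*(-1/5))/9 = -7/9 + (1/9)*(3/5) = -7/9 + 1/15 = -32/45)
c(m, l) = 54/13 + 6*m (c(m, l) = 6*(m*1 + (-27/13 + (9/13)*4)) = 6*(m + (-27/13 + 36/13)) = 6*(m + 9/13) = 6*(9/13 + m) = 54/13 + 6*m)
c(T(-3), 6)*(-1172) = (54/13 + 6*(-32/45))*(-1172) = (54/13 - 64/15)*(-1172) = -22/195*(-1172) = 25784/195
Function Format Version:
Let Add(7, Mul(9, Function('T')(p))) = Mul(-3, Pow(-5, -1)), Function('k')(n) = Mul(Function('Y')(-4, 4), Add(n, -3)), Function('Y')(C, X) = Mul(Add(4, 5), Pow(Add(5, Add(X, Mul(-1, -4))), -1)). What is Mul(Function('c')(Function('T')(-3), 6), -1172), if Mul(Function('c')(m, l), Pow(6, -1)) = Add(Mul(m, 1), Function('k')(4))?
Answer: Rational(25784, 195) ≈ 132.23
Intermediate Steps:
Function('Y')(C, X) = Mul(9, Pow(Add(9, X), -1)) (Function('Y')(C, X) = Mul(9, Pow(Add(5, Add(X, 4)), -1)) = Mul(9, Pow(Add(5, Add(4, X)), -1)) = Mul(9, Pow(Add(9, X), -1)))
Function('k')(n) = Add(Rational(-27, 13), Mul(Rational(9, 13), n)) (Function('k')(n) = Mul(Mul(9, Pow(Add(9, 4), -1)), Add(n, -3)) = Mul(Mul(9, Pow(13, -1)), Add(-3, n)) = Mul(Mul(9, Rational(1, 13)), Add(-3, n)) = Mul(Rational(9, 13), Add(-3, n)) = Add(Rational(-27, 13), Mul(Rational(9, 13), n)))
Function('T')(p) = Rational(-32, 45) (Function('T')(p) = Add(Rational(-7, 9), Mul(Rational(1, 9), Mul(-3, Pow(-5, -1)))) = Add(Rational(-7, 9), Mul(Rational(1, 9), Mul(-3, Rational(-1, 5)))) = Add(Rational(-7, 9), Mul(Rational(1, 9), Rational(3, 5))) = Add(Rational(-7, 9), Rational(1, 15)) = Rational(-32, 45))
Function('c')(m, l) = Add(Rational(54, 13), Mul(6, m)) (Function('c')(m, l) = Mul(6, Add(Mul(m, 1), Add(Rational(-27, 13), Mul(Rational(9, 13), 4)))) = Mul(6, Add(m, Add(Rational(-27, 13), Rational(36, 13)))) = Mul(6, Add(m, Rational(9, 13))) = Mul(6, Add(Rational(9, 13), m)) = Add(Rational(54, 13), Mul(6, m)))
Mul(Function('c')(Function('T')(-3), 6), -1172) = Mul(Add(Rational(54, 13), Mul(6, Rational(-32, 45))), -1172) = Mul(Add(Rational(54, 13), Rational(-64, 15)), -1172) = Mul(Rational(-22, 195), -1172) = Rational(25784, 195)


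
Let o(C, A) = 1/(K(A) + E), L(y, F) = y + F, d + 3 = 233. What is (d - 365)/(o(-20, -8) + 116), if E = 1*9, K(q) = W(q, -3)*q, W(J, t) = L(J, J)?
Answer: -18495/15893 ≈ -1.1637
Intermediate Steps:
d = 230 (d = -3 + 233 = 230)
L(y, F) = F + y
W(J, t) = 2*J (W(J, t) = J + J = 2*J)
K(q) = 2*q**2 (K(q) = (2*q)*q = 2*q**2)
E = 9
o(C, A) = 1/(9 + 2*A**2) (o(C, A) = 1/(2*A**2 + 9) = 1/(9 + 2*A**2))
(d - 365)/(o(-20, -8) + 116) = (230 - 365)/(1/(9 + 2*(-8)**2) + 116) = -135/(1/(9 + 2*64) + 116) = -135/(1/(9 + 128) + 116) = -135/(1/137 + 116) = -135/15893/137 = -135*137/15893 = -18495/15893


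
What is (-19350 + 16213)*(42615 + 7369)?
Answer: -156799808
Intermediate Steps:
(-19350 + 16213)*(42615 + 7369) = -3137*49984 = -156799808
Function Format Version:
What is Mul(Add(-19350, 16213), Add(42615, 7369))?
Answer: -156799808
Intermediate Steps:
Mul(Add(-19350, 16213), Add(42615, 7369)) = Mul(-3137, 49984) = -156799808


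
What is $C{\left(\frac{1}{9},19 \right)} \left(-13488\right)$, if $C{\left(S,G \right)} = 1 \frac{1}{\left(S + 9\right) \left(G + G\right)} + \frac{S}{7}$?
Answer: $- \frac{4139692}{16359} \approx -253.05$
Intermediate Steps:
$C{\left(S,G \right)} = \frac{S}{7} + \frac{1}{2 G \left(9 + S\right)}$ ($C{\left(S,G \right)} = 1 \frac{1}{\left(9 + S\right) 2 G} + S \frac{1}{7} = 1 \frac{1}{2 G \left(9 + S\right)} + \frac{S}{7} = \frac{1}{2 G \left(9 + S\right)} + \frac{S}{7} = \frac{S}{7} + \frac{1}{2 G \left(9 + S\right)}$)
$C{\left(\frac{1}{9},19 \right)} \left(-13488\right) = \frac{7 + 2 \cdot 19 \left(\frac{1}{9}\right)^{2} + 18 \cdot 19 \cdot \frac{1}{9}}{14 \cdot 19 \left(9 + \frac{1}{9}\right)} \left(-13488\right) = \frac{1}{14} \cdot \frac{1}{19} \frac{1}{9 + \frac{1}{9}} \left(7 + 2 \cdot 19 \left(\frac{1}{9}\right)^{2} + 18 \cdot 19 \cdot \frac{1}{9}\right) \left(-13488\right) = \frac{1}{14} \cdot \frac{1}{19} \frac{1}{\frac{82}{9}} \left(7 + 2 \cdot 19 \cdot \frac{1}{81} + 38\right) \left(-13488\right) = \frac{1}{14} \cdot \frac{1}{19} \cdot \frac{9}{82} \left(7 + \frac{38}{81} + 38\right) \left(-13488\right) = \frac{1}{14} \cdot \frac{1}{19} \cdot \frac{9}{82} \cdot \frac{3683}{81} \left(-13488\right) = \frac{3683}{196308} \left(-13488\right) = - \frac{4139692}{16359}$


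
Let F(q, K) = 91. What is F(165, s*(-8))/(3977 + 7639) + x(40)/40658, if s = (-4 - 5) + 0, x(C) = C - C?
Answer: 91/11616 ≈ 0.0078340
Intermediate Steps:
x(C) = 0
s = -9 (s = -9 + 0 = -9)
F(165, s*(-8))/(3977 + 7639) + x(40)/40658 = 91/(3977 + 7639) + 0/40658 = 91/11616 + 0*(1/40658) = 91*(1/11616) + 0 = 91/11616 + 0 = 91/11616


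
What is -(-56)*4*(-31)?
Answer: -6944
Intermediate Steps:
-(-56)*4*(-31) = -28*(-8)*(-31) = 224*(-31) = -6944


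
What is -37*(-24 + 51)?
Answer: -999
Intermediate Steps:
-37*(-24 + 51) = -37*27 = -999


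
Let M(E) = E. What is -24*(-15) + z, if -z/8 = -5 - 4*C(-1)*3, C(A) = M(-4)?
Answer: 16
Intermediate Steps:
C(A) = -4
z = -344 (z = -8*(-5 - 4*(-4)*3) = -8*(-5 + 16*3) = -8*(-5 + 48) = -8*43 = -344)
-24*(-15) + z = -24*(-15) - 344 = 360 - 344 = 16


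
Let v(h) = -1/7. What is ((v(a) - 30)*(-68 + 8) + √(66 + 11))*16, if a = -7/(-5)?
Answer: 202560/7 + 16*√77 ≈ 29078.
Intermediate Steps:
a = 7/5 (a = -7*(-⅕) = 7/5 ≈ 1.4000)
v(h) = -⅐ (v(h) = -1*⅐ = -⅐)
((v(a) - 30)*(-68 + 8) + √(66 + 11))*16 = ((-⅐ - 30)*(-68 + 8) + √(66 + 11))*16 = (-211/7*(-60) + √77)*16 = (12660/7 + √77)*16 = 202560/7 + 16*√77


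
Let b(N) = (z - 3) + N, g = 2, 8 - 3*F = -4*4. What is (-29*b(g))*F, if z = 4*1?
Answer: -696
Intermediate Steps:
F = 8 (F = 8/3 - (-4)*4/3 = 8/3 - ⅓*(-16) = 8/3 + 16/3 = 8)
z = 4
b(N) = 1 + N (b(N) = (4 - 3) + N = 1 + N)
(-29*b(g))*F = -29*(1 + 2)*8 = -29*3*8 = -87*8 = -696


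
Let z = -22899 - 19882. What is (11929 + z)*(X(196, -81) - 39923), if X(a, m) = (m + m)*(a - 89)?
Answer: 1766492964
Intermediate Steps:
z = -42781
X(a, m) = 2*m*(-89 + a) (X(a, m) = (2*m)*(-89 + a) = 2*m*(-89 + a))
(11929 + z)*(X(196, -81) - 39923) = (11929 - 42781)*(2*(-81)*(-89 + 196) - 39923) = -30852*(2*(-81)*107 - 39923) = -30852*(-17334 - 39923) = -30852*(-57257) = 1766492964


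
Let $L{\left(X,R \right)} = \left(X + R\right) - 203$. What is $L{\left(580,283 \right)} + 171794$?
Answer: $172454$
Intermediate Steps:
$L{\left(X,R \right)} = -203 + R + X$ ($L{\left(X,R \right)} = \left(R + X\right) - 203 = -203 + R + X$)
$L{\left(580,283 \right)} + 171794 = \left(-203 + 283 + 580\right) + 171794 = 660 + 171794 = 172454$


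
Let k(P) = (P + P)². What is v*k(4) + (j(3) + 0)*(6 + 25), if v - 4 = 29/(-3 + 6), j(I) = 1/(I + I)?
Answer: 5279/6 ≈ 879.83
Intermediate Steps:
j(I) = 1/(2*I)
k(P) = 4*P² (k(P) = (2*P)² = 4*P²)
v = 41/3 (v = 4 + 29/(-3 + 6) = 4 + 29/3 = 41/3 ≈ 13.667)
v*k(4) + (j(3) + 0)*(6 + 25) = 41*(4*4²)/3 + ((½)/3 + 0)*(6 + 25) = 41*(4*16)/3 + ((½)*(⅓) + 0)*31 = (41/3)*64 + (⅙ + 0)*31 = 2624/3 + (⅙)*31 = 2624/3 + 31/6 = 5279/6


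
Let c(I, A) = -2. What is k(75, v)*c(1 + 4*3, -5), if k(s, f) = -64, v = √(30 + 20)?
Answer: 128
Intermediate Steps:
v = 5*√2 (v = √50 = 5*√2 ≈ 7.0711)
k(75, v)*c(1 + 4*3, -5) = -64*(-2) = 128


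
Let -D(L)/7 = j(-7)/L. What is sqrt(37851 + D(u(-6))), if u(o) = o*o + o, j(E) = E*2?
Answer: sqrt(8517210)/15 ≈ 194.56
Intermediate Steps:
j(E) = 2*E
u(o) = o + o**2 (u(o) = o**2 + o = o + o**2)
D(L) = 98/L (D(L) = -7*2*(-7)/L = -(-98)/L = 98/L)
sqrt(37851 + D(u(-6))) = sqrt(37851 + 98/((-6*(1 - 6)))) = sqrt(37851 + 98/((-6*(-5)))) = sqrt(37851 + 98/30) = sqrt(37851 + 98*(1/30)) = sqrt(37851 + 49/15) = sqrt(567814/15) = sqrt(8517210)/15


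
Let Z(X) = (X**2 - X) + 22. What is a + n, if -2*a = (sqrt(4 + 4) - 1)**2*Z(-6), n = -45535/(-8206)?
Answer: -2317793/8206 + 128*sqrt(2) ≈ -101.43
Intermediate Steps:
n = 45535/8206 (n = -45535*(-1/8206) = 45535/8206 ≈ 5.5490)
Z(X) = 22 + X**2 - X
a = -32*(-1 + 2*sqrt(2))**2 (a = -(sqrt(4 + 4) - 1)**2*(22 + (-6)**2 - 1*(-6))/2 = -(sqrt(8) - 1)**2*(22 + 36 + 6)/2 = -(2*sqrt(2) - 1)**2*64/2 = -(-1 + 2*sqrt(2))**2*64/2 = -32*(-1 + 2*sqrt(2))**2 ≈ -106.98)
a + n = (-288 + 128*sqrt(2)) + 45535/8206 = -2317793/8206 + 128*sqrt(2)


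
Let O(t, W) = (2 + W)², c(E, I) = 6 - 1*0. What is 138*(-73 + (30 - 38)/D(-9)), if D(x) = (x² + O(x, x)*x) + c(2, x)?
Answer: -594182/59 ≈ -10071.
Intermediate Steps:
c(E, I) = 6 (c(E, I) = 6 + 0 = 6)
D(x) = 6 + x² + x*(2 + x)² (D(x) = (x² + (2 + x)²*x) + 6 = (x² + x*(2 + x)²) + 6 = 6 + x² + x*(2 + x)²)
138*(-73 + (30 - 38)/D(-9)) = 138*(-73 + (30 - 38)/(6 + (-9)² - 9*(2 - 9)²)) = 138*(-73 - 8/(6 + 81 - 9*(-7)²)) = 138*(-73 - 8/(6 + 81 - 9*49)) = 138*(-73 - 8/(6 + 81 - 441)) = 138*(-73 - 8/(-354)) = 138*(-73 - 8*(-1/354)) = 138*(-73 + 4/177) = 138*(-12917/177) = -594182/59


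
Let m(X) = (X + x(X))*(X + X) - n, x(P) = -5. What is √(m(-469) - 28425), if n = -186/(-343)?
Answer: √999263685/49 ≈ 645.13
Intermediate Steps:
n = 186/343 (n = -186*(-1/343) = 186/343 ≈ 0.54227)
m(X) = -186/343 + 2*X*(-5 + X) (m(X) = (X - 5)*(X + X) - 1*186/343 = (-5 + X)*(2*X) - 186/343 = 2*X*(-5 + X) - 186/343 = -186/343 + 2*X*(-5 + X))
√(m(-469) - 28425) = √((-186/343 - 10*(-469) + 2*(-469)²) - 28425) = √((-186/343 + 4690 + 2*219961) - 28425) = √((-186/343 + 4690 + 439922) - 28425) = √(152501730/343 - 28425) = √(142751955/343) = √999263685/49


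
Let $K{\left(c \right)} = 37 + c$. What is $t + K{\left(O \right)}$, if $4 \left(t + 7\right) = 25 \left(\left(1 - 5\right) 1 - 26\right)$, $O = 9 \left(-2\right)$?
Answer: $- \frac{351}{2} \approx -175.5$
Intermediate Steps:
$O = -18$
$t = - \frac{389}{2}$ ($t = -7 + \frac{25 \left(\left(1 - 5\right) 1 - 26\right)}{4} = -7 + \frac{25 \left(\left(-4\right) 1 - 26\right)}{4} = -7 + \frac{25 \left(-4 - 26\right)}{4} = -7 + \frac{25 \left(-30\right)}{4} = -7 + \frac{1}{4} \left(-750\right) = -7 - \frac{375}{2} = - \frac{389}{2} \approx -194.5$)
$t + K{\left(O \right)} = - \frac{389}{2} + \left(37 - 18\right) = - \frac{389}{2} + 19 = - \frac{351}{2}$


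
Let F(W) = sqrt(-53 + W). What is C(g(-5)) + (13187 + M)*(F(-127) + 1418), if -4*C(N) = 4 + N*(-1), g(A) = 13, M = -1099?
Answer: 68563145/4 + 72528*I*sqrt(5) ≈ 1.7141e+7 + 1.6218e+5*I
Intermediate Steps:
C(N) = -1 + N/4 (C(N) = -(4 + N*(-1))/4 = -(4 - N)/4 = -1 + N/4)
C(g(-5)) + (13187 + M)*(F(-127) + 1418) = (-1 + (1/4)*13) + (13187 - 1099)*(sqrt(-53 - 127) + 1418) = (-1 + 13/4) + 12088*(sqrt(-180) + 1418) = 9/4 + 12088*(6*I*sqrt(5) + 1418) = 9/4 + 12088*(1418 + 6*I*sqrt(5)) = 9/4 + (17140784 + 72528*I*sqrt(5)) = 68563145/4 + 72528*I*sqrt(5)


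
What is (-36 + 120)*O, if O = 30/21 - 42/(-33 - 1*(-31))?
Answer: 1884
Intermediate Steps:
O = 157/7 (O = 30*(1/21) - 42/(-33 + 31) = 10/7 - 42/(-2) = 10/7 - 42*(-1/2) = 10/7 + 21 = 157/7 ≈ 22.429)
(-36 + 120)*O = (-36 + 120)*(157/7) = 84*(157/7) = 1884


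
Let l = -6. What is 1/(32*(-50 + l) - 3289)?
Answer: -1/5081 ≈ -0.00019681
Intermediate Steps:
1/(32*(-50 + l) - 3289) = 1/(32*(-50 - 6) - 3289) = 1/(32*(-56) - 3289) = 1/(-1792 - 3289) = 1/(-5081) = -1/5081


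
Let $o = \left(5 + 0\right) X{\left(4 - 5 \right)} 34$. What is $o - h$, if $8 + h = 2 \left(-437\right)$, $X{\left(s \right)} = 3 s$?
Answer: $372$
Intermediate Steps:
$h = -882$ ($h = -8 + 2 \left(-437\right) = -8 - 874 = -882$)
$o = -510$ ($o = \left(5 + 0\right) 3 \left(4 - 5\right) 34 = 5 \cdot 3 \left(-1\right) 34 = 5 \left(-3\right) 34 = \left(-15\right) 34 = -510$)
$o - h = -510 - -882 = -510 + 882 = 372$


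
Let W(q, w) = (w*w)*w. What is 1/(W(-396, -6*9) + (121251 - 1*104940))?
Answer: -1/141153 ≈ -7.0845e-6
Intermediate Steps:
W(q, w) = w**3 (W(q, w) = w**2*w = w**3)
1/(W(-396, -6*9) + (121251 - 1*104940)) = 1/((-6*9)**3 + (121251 - 1*104940)) = 1/((-54)**3 + (121251 - 104940)) = 1/(-157464 + 16311) = 1/(-141153) = -1/141153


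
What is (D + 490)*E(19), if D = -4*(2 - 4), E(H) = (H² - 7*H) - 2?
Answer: 112548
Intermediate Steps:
E(H) = -2 + H² - 7*H
D = 8 (D = -4*(-2) = 8)
(D + 490)*E(19) = (8 + 490)*(-2 + 19² - 7*19) = 498*(-2 + 361 - 133) = 498*226 = 112548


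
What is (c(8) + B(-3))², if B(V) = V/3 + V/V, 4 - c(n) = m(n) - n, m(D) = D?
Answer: 16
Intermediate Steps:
c(n) = 4 (c(n) = 4 - (n - n) = 4 - 1*0 = 4 + 0 = 4)
B(V) = 1 + V/3 (B(V) = V*(⅓) + 1 = V/3 + 1 = 1 + V/3)
(c(8) + B(-3))² = (4 + (1 + (⅓)*(-3)))² = (4 + (1 - 1))² = (4 + 0)² = 4² = 16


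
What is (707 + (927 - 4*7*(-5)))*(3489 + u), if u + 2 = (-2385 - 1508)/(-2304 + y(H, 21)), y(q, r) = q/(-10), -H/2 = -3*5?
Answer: 14277865148/2307 ≈ 6.1889e+6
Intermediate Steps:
H = 30 (H = -(-6)*5 = -2*(-15) = 30)
y(q, r) = -q/10 (y(q, r) = q*(-⅒) = -q/10)
u = -721/2307 (u = -2 + (-2385 - 1508)/(-2304 - ⅒*30) = -2 - 3893/(-2304 - 3) = -2 - 3893/(-2307) = -2 - 3893*(-1/2307) = -2 + 3893/2307 = -721/2307 ≈ -0.31253)
(707 + (927 - 4*7*(-5)))*(3489 + u) = (707 + (927 - 4*7*(-5)))*(3489 - 721/2307) = (707 + (927 - 28*(-5)))*(8048402/2307) = (707 + (927 - 1*(-140)))*(8048402/2307) = (707 + (927 + 140))*(8048402/2307) = (707 + 1067)*(8048402/2307) = 1774*(8048402/2307) = 14277865148/2307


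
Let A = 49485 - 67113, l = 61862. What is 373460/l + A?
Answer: -545064938/30931 ≈ -17622.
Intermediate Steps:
A = -17628
373460/l + A = 373460/61862 - 17628 = 373460*(1/61862) - 17628 = 186730/30931 - 17628 = -545064938/30931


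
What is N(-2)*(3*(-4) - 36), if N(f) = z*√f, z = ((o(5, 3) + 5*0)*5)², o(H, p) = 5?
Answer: -30000*I*√2 ≈ -42426.0*I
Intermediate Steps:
z = 625 (z = ((5 + 5*0)*5)² = ((5 + 0)*5)² = (5*5)² = 25² = 625)
N(f) = 625*√f
N(-2)*(3*(-4) - 36) = (625*√(-2))*(3*(-4) - 36) = (625*(I*√2))*(-12 - 36) = (625*I*√2)*(-48) = -30000*I*√2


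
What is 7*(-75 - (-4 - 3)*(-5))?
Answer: -770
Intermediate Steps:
7*(-75 - (-4 - 3)*(-5)) = 7*(-75 - (-7)*(-5)) = 7*(-75 - 1*35) = 7*(-75 - 35) = 7*(-110) = -770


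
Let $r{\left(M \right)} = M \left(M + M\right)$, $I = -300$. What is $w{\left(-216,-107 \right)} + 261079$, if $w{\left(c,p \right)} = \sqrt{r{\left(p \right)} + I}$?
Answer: $261079 + \sqrt{22598} \approx 2.6123 \cdot 10^{5}$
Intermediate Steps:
$r{\left(M \right)} = 2 M^{2}$ ($r{\left(M \right)} = M 2 M = 2 M^{2}$)
$w{\left(c,p \right)} = \sqrt{-300 + 2 p^{2}}$ ($w{\left(c,p \right)} = \sqrt{2 p^{2} - 300} = \sqrt{-300 + 2 p^{2}}$)
$w{\left(-216,-107 \right)} + 261079 = \sqrt{-300 + 2 \left(-107\right)^{2}} + 261079 = \sqrt{-300 + 2 \cdot 11449} + 261079 = \sqrt{-300 + 22898} + 261079 = \sqrt{22598} + 261079 = 261079 + \sqrt{22598}$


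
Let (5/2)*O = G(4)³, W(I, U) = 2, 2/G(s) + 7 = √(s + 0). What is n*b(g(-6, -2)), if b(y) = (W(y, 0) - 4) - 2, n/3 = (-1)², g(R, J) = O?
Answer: -12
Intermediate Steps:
G(s) = 2/(-7 + √s) (G(s) = 2/(-7 + √(s + 0)) = 2/(-7 + √s))
O = -16/625 (O = 2*(2/(-7 + √4))³/5 = 2*(2/(-7 + 2))³/5 = 2*(2/(-5))³/5 = 2*(2*(-⅕))³/5 = 2*(-⅖)³/5 = (⅖)*(-8/125) = -16/625 ≈ -0.025600)
g(R, J) = -16/625
n = 3 (n = 3*(-1)² = 3*1 = 3)
b(y) = -4 (b(y) = (2 - 4) - 2 = -2 - 2 = -4)
n*b(g(-6, -2)) = 3*(-4) = -12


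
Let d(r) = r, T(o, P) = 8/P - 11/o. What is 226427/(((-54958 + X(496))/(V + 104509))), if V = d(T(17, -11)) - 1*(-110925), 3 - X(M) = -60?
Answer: -9121815705727/10265365 ≈ -8.8860e+5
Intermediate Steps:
T(o, P) = -11/o + 8/P
X(M) = 63 (X(M) = 3 - 1*(-60) = 3 + 60 = 63)
V = 20742718/187 (V = (-11/17 + 8/(-11)) - 1*(-110925) = (-11*1/17 + 8*(-1/11)) + 110925 = (-11/17 - 8/11) + 110925 = -257/187 + 110925 = 20742718/187 ≈ 1.1092e+5)
226427/(((-54958 + X(496))/(V + 104509))) = 226427/(((-54958 + 63)/(20742718/187 + 104509))) = 226427/((-54895/40285901/187)) = 226427/((-54895*187/40285901)) = 226427/(-10265365/40285901) = 226427*(-40285901/10265365) = -9121815705727/10265365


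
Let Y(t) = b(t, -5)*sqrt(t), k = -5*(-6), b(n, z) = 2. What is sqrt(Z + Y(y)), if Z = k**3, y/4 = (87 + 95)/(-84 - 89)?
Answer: 2*sqrt(202020750 + 173*I*sqrt(31486))/173 ≈ 164.32 + 0.012484*I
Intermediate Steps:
y = -728/173 (y = 4*((87 + 95)/(-84 - 89)) = 4*(182/(-173)) = 4*(182*(-1/173)) = 4*(-182/173) = -728/173 ≈ -4.2081)
k = 30
Z = 27000 (Z = 30**3 = 27000)
Y(t) = 2*sqrt(t)
sqrt(Z + Y(y)) = sqrt(27000 + 2*sqrt(-728/173)) = sqrt(27000 + 2*(2*I*sqrt(31486)/173)) = sqrt(27000 + 4*I*sqrt(31486)/173)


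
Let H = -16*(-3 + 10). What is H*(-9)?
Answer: 1008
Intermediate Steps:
H = -112 (H = -16*7 = -112)
H*(-9) = -112*(-9) = 1008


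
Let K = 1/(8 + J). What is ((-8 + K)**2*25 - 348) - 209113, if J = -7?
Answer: -208236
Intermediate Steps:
K = 1 (K = 1/(8 - 7) = 1/1 = 1)
((-8 + K)**2*25 - 348) - 209113 = ((-8 + 1)**2*25 - 348) - 209113 = ((-7)**2*25 - 348) - 209113 = (49*25 - 348) - 209113 = (1225 - 348) - 209113 = 877 - 209113 = -208236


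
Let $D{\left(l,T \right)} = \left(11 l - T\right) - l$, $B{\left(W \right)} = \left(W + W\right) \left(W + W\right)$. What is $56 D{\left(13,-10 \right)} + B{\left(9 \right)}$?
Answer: $8164$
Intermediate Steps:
$B{\left(W \right)} = 4 W^{2}$ ($B{\left(W \right)} = 2 W 2 W = 4 W^{2}$)
$D{\left(l,T \right)} = - T + 10 l$ ($D{\left(l,T \right)} = \left(- T + 11 l\right) - l = - T + 10 l$)
$56 D{\left(13,-10 \right)} + B{\left(9 \right)} = 56 \left(\left(-1\right) \left(-10\right) + 10 \cdot 13\right) + 4 \cdot 9^{2} = 56 \left(10 + 130\right) + 4 \cdot 81 = 56 \cdot 140 + 324 = 7840 + 324 = 8164$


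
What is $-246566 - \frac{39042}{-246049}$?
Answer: $- \frac{60667278692}{246049} \approx -2.4657 \cdot 10^{5}$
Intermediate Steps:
$-246566 - \frac{39042}{-246049} = -246566 - 39042 \left(- \frac{1}{246049}\right) = -246566 - - \frac{39042}{246049} = -246566 + \frac{39042}{246049} = - \frac{60667278692}{246049}$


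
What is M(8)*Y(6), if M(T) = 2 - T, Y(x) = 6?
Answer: -36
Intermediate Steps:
M(8)*Y(6) = (2 - 1*8)*6 = (2 - 8)*6 = -6*6 = -36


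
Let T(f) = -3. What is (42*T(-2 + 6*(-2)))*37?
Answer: -4662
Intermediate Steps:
(42*T(-2 + 6*(-2)))*37 = (42*(-3))*37 = -126*37 = -4662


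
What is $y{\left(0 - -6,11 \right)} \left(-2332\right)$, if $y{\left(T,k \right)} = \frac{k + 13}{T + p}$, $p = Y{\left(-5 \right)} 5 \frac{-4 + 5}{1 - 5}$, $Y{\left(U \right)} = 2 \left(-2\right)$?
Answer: $-5088$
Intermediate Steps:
$Y{\left(U \right)} = -4$
$p = 5$ ($p = \left(-4\right) 5 \frac{-4 + 5}{1 - 5} = - 20 \cdot 1 \frac{1}{-4} = - 20 \cdot 1 \left(- \frac{1}{4}\right) = \left(-20\right) \left(- \frac{1}{4}\right) = 5$)
$y{\left(T,k \right)} = \frac{13 + k}{5 + T}$ ($y{\left(T,k \right)} = \frac{k + 13}{T + 5} = \frac{13 + k}{5 + T}$)
$y{\left(0 - -6,11 \right)} \left(-2332\right) = \frac{13 + 11}{5 + \left(0 - -6\right)} \left(-2332\right) = \frac{1}{5 + \left(0 + 6\right)} 24 \left(-2332\right) = \frac{1}{5 + 6} \cdot 24 \left(-2332\right) = \frac{1}{11} \cdot 24 \left(-2332\right) = \frac{24}{11} \left(-2332\right) = -5088$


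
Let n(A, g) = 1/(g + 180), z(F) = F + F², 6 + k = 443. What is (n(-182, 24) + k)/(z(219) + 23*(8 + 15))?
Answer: 89149/9936636 ≈ 0.0089718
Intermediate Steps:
k = 437 (k = -6 + 443 = 437)
n(A, g) = 1/(180 + g)
(n(-182, 24) + k)/(z(219) + 23*(8 + 15)) = (1/(180 + 24) + 437)/(219*(1 + 219) + 23*(8 + 15)) = (1/204 + 437)/(219*220 + 23*23) = (1/204 + 437)/(48180 + 529) = (89149/204)/48709 = (89149/204)*(1/48709) = 89149/9936636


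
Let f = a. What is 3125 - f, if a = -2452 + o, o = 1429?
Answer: 4148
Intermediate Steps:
a = -1023 (a = -2452 + 1429 = -1023)
f = -1023
3125 - f = 3125 - 1*(-1023) = 3125 + 1023 = 4148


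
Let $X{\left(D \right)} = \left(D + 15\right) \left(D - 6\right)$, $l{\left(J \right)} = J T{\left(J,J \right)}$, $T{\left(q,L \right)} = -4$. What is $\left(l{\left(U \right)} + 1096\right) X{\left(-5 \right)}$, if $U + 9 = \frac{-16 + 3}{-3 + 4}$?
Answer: $-130240$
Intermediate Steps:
$U = -22$ ($U = -9 + \frac{-16 + 3}{-3 + 4} = -9 - \frac{13}{1} = -9 - 13 = -22$)
$l{\left(J \right)} = - 4 J$ ($l{\left(J \right)} = J \left(-4\right) = - 4 J$)
$X{\left(D \right)} = \left(-6 + D\right) \left(15 + D\right)$ ($X{\left(D \right)} = \left(15 + D\right) \left(-6 + D\right) = \left(-6 + D\right) \left(15 + D\right)$)
$\left(l{\left(U \right)} + 1096\right) X{\left(-5 \right)} = \left(\left(-4\right) \left(-22\right) + 1096\right) \left(-90 + \left(-5\right)^{2} + 9 \left(-5\right)\right) = \left(88 + 1096\right) \left(-90 + 25 - 45\right) = 1184 \left(-110\right) = -130240$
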